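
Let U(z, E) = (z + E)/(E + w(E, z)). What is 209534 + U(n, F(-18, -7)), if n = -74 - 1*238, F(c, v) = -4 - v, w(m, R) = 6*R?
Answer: 130539785/623 ≈ 2.0953e+5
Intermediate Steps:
n = -312 (n = -74 - 238 = -312)
U(z, E) = (E + z)/(E + 6*z) (U(z, E) = (z + E)/(E + 6*z) = (E + z)/(E + 6*z))
209534 + U(n, F(-18, -7)) = 209534 + ((-4 - 1*(-7)) - 312)/((-4 - 1*(-7)) + 6*(-312)) = 209534 + ((-4 + 7) - 312)/((-4 + 7) - 1872) = 209534 + (3 - 312)/(3 - 1872) = 209534 - 309/(-1869) = 209534 - 1/1869*(-309) = 209534 + 103/623 = 130539785/623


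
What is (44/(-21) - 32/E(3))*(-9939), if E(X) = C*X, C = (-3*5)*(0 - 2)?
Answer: 2557636/105 ≈ 24358.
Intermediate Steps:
C = 30 (C = -15*(-2) = 30)
E(X) = 30*X
(44/(-21) - 32/E(3))*(-9939) = (44/(-21) - 32/(30*3))*(-9939) = (44*(-1/21) - 32/90)*(-9939) = (-44/21 - 32*1/90)*(-9939) = (-44/21 - 16/45)*(-9939) = -772/315*(-9939) = 2557636/105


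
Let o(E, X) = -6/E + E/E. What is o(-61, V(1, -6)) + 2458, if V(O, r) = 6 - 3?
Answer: 150005/61 ≈ 2459.1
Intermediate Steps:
V(O, r) = 3
o(E, X) = 1 - 6/E (o(E, X) = -6/E + 1 = 1 - 6/E)
o(-61, V(1, -6)) + 2458 = (-6 - 61)/(-61) + 2458 = -1/61*(-67) + 2458 = 67/61 + 2458 = 150005/61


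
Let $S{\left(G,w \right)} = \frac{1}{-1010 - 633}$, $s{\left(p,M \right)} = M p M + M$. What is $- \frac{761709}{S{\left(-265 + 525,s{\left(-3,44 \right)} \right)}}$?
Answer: $1251487887$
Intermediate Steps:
$s{\left(p,M \right)} = M + p M^{2}$ ($s{\left(p,M \right)} = p M^{2} + M = M + p M^{2}$)
$S{\left(G,w \right)} = - \frac{1}{1643}$ ($S{\left(G,w \right)} = \frac{1}{-1643} = - \frac{1}{1643}$)
$- \frac{761709}{S{\left(-265 + 525,s{\left(-3,44 \right)} \right)}} = - \frac{761709}{- \frac{1}{1643}} = \left(-761709\right) \left(-1643\right) = 1251487887$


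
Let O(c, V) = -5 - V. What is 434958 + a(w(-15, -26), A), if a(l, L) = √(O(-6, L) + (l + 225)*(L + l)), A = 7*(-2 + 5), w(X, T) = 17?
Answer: 434958 + √9170 ≈ 4.3505e+5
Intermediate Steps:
A = 21 (A = 7*3 = 21)
a(l, L) = √(-5 - L + (225 + l)*(L + l)) (a(l, L) = √((-5 - L) + (l + 225)*(L + l)) = √((-5 - L) + (225 + l)*(L + l)) = √(-5 - L + (225 + l)*(L + l)))
434958 + a(w(-15, -26), A) = 434958 + √(-5 + 17² + 224*21 + 225*17 + 21*17) = 434958 + √(-5 + 289 + 4704 + 3825 + 357) = 434958 + √9170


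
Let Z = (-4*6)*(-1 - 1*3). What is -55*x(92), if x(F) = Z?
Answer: -5280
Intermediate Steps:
Z = 96 (Z = -24*(-1 - 3) = -24*(-4) = 96)
x(F) = 96
-55*x(92) = -55*96 = -5280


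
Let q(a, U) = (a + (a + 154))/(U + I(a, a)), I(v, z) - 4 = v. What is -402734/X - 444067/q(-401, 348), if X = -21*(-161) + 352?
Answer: -81488375071/2418984 ≈ -33687.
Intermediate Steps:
I(v, z) = 4 + v
q(a, U) = (154 + 2*a)/(4 + U + a) (q(a, U) = (a + (a + 154))/(U + (4 + a)) = (a + (154 + a))/(4 + U + a) = (154 + 2*a)/(4 + U + a))
X = 3733 (X = 3381 + 352 = 3733)
-402734/X - 444067/q(-401, 348) = -402734/3733 - 444067*(4 + 348 - 401)/(2*(77 - 401)) = -402734*1/3733 - 444067/(2*(-324)/(-49)) = -402734/3733 - 444067/(2*(-1/49)*(-324)) = -402734/3733 - 444067/648/49 = -402734/3733 - 444067*49/648 = -402734/3733 - 21759283/648 = -81488375071/2418984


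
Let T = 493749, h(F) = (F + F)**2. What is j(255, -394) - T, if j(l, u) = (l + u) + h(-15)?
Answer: -492988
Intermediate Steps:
h(F) = 4*F**2 (h(F) = (2*F)**2 = 4*F**2)
j(l, u) = 900 + l + u (j(l, u) = (l + u) + 4*(-15)**2 = (l + u) + 4*225 = (l + u) + 900 = 900 + l + u)
j(255, -394) - T = (900 + 255 - 394) - 1*493749 = 761 - 493749 = -492988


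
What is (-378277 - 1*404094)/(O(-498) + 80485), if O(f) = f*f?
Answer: -782371/328489 ≈ -2.3817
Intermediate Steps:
O(f) = f²
(-378277 - 1*404094)/(O(-498) + 80485) = (-378277 - 1*404094)/((-498)² + 80485) = (-378277 - 404094)/(248004 + 80485) = -782371/328489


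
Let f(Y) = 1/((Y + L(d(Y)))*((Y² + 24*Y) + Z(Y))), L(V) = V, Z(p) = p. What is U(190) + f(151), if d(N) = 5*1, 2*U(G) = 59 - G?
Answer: -271553567/4145856 ≈ -65.500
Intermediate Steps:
U(G) = 59/2 - G/2 (U(G) = (59 - G)/2 = 59/2 - G/2)
d(N) = 5
f(Y) = 1/((5 + Y)*(Y² + 25*Y)) (f(Y) = 1/((Y + 5)*((Y² + 24*Y) + Y)) = 1/((5 + Y)*(Y² + 25*Y)))
U(190) + f(151) = (59/2 - ½*190) + 1/(151*(125 + 151² + 30*151)) = (59/2 - 95) + 1/(151*(125 + 22801 + 4530)) = -131/2 + (1/151)/27456 = -131/2 + (1/151)*(1/27456) = -131/2 + 1/4145856 = -271553567/4145856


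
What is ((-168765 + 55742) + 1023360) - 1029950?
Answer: -119613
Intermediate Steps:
((-168765 + 55742) + 1023360) - 1029950 = (-113023 + 1023360) - 1029950 = 910337 - 1029950 = -119613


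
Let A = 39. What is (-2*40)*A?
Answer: -3120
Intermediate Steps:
(-2*40)*A = -2*40*39 = -80*39 = -3120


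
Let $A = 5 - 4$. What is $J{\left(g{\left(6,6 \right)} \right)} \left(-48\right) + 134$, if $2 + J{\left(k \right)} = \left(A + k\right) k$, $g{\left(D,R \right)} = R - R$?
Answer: $230$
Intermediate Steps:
$A = 1$ ($A = 5 - 4 = 1$)
$g{\left(D,R \right)} = 0$
$J{\left(k \right)} = -2 + k \left(1 + k\right)$ ($J{\left(k \right)} = -2 + \left(1 + k\right) k = -2 + k \left(1 + k\right)$)
$J{\left(g{\left(6,6 \right)} \right)} \left(-48\right) + 134 = \left(-2 + 0 + 0^{2}\right) \left(-48\right) + 134 = \left(-2 + 0 + 0\right) \left(-48\right) + 134 = \left(-2\right) \left(-48\right) + 134 = 96 + 134 = 230$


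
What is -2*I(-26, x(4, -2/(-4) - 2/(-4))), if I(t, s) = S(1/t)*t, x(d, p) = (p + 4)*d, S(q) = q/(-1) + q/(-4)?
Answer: 5/2 ≈ 2.5000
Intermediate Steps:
S(q) = -5*q/4 (S(q) = q*(-1) + q*(-1/4) = -q - q/4 = -5*q/4)
x(d, p) = d*(4 + p) (x(d, p) = (4 + p)*d = d*(4 + p))
I(t, s) = -5/4 (I(t, s) = (-5/(4*t))*t = -5/4)
-2*I(-26, x(4, -2/(-4) - 2/(-4))) = -2*(-5/4) = 5/2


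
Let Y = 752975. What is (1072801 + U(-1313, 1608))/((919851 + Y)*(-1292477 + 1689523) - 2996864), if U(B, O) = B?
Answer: 267872/166046468783 ≈ 1.6132e-6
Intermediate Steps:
(1072801 + U(-1313, 1608))/((919851 + Y)*(-1292477 + 1689523) - 2996864) = (1072801 - 1313)/((919851 + 752975)*(-1292477 + 1689523) - 2996864) = 1071488/(1672826*397046 - 2996864) = 1071488/(664188871996 - 2996864) = 1071488/664185875132 = 1071488*(1/664185875132) = 267872/166046468783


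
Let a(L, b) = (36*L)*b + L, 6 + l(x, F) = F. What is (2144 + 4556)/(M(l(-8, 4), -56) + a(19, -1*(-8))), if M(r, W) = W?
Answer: 1340/1087 ≈ 1.2327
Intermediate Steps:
l(x, F) = -6 + F
a(L, b) = L + 36*L*b (a(L, b) = 36*L*b + L = L + 36*L*b)
(2144 + 4556)/(M(l(-8, 4), -56) + a(19, -1*(-8))) = (2144 + 4556)/(-56 + 19*(1 + 36*(-1*(-8)))) = 6700/(-56 + 19*(1 + 36*8)) = 6700/(-56 + 19*(1 + 288)) = 6700/(-56 + 19*289) = 6700/(-56 + 5491) = 6700/5435 = 6700*(1/5435) = 1340/1087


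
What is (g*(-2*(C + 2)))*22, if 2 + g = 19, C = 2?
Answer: -2992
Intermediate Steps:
g = 17 (g = -2 + 19 = 17)
(g*(-2*(C + 2)))*22 = (17*(-2*(2 + 2)))*22 = (17*(-2*4))*22 = (17*(-8))*22 = -136*22 = -2992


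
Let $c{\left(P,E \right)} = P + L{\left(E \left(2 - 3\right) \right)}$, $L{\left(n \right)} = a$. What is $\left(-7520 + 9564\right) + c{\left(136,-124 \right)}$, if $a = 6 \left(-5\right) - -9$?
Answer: $2159$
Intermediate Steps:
$a = -21$ ($a = -30 + 9 = -21$)
$L{\left(n \right)} = -21$
$c{\left(P,E \right)} = -21 + P$ ($c{\left(P,E \right)} = P - 21 = -21 + P$)
$\left(-7520 + 9564\right) + c{\left(136,-124 \right)} = \left(-7520 + 9564\right) + \left(-21 + 136\right) = 2044 + 115 = 2159$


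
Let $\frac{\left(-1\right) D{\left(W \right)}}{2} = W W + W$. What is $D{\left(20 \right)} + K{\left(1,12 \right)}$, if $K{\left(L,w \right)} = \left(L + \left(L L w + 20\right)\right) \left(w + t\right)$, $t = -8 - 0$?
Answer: $-708$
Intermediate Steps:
$t = -8$ ($t = -8 + 0 = -8$)
$K{\left(L,w \right)} = \left(-8 + w\right) \left(20 + L + w L^{2}\right)$ ($K{\left(L,w \right)} = \left(L + \left(L L w + 20\right)\right) \left(w - 8\right) = \left(L + \left(L^{2} w + 20\right)\right) \left(-8 + w\right) = \left(L + \left(w L^{2} + 20\right)\right) \left(-8 + w\right) = \left(L + \left(20 + w L^{2}\right)\right) \left(-8 + w\right) = \left(20 + L + w L^{2}\right) \left(-8 + w\right) = \left(-8 + w\right) \left(20 + L + w L^{2}\right)$)
$D{\left(W \right)} = - 2 W - 2 W^{2}$ ($D{\left(W \right)} = - 2 \left(W W + W\right) = - 2 \left(W^{2} + W\right) = - 2 \left(W + W^{2}\right) = - 2 W - 2 W^{2}$)
$D{\left(20 \right)} + K{\left(1,12 \right)} = \left(-2\right) 20 \left(1 + 20\right) + \left(-160 - 8 + 20 \cdot 12 + 1 \cdot 12 + 1^{2} \cdot 12^{2} - 96 \cdot 1^{2}\right) = \left(-2\right) 20 \cdot 21 + \left(-160 - 8 + 240 + 12 + 1 \cdot 144 - 96 \cdot 1\right) = -840 + \left(-160 - 8 + 240 + 12 + 144 - 96\right) = -840 + 132 = -708$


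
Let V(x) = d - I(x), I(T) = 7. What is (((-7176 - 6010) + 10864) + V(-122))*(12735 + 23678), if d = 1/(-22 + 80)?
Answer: -4918704453/58 ≈ -8.4805e+7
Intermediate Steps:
d = 1/58 ≈ 0.017241
V(x) = -405/58 (V(x) = 1/58 - 1*7 = 1/58 - 7 = -405/58)
(((-7176 - 6010) + 10864) + V(-122))*(12735 + 23678) = (((-7176 - 6010) + 10864) - 405/58)*(12735 + 23678) = ((-13186 + 10864) - 405/58)*36413 = (-2322 - 405/58)*36413 = -135081/58*36413 = -4918704453/58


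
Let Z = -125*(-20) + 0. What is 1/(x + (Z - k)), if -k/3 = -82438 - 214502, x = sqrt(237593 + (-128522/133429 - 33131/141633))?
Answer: -4196856637618560/3728150565829842843281 - 3*sqrt(2356993164701225603501987)/7456301131659685686562 ≈ -1.1263e-6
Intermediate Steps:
x = 2*sqrt(2356993164701225603501987)/6299316519 (x = sqrt(237593 + (-128522*1/133429 - 33131*1/141633)) = sqrt(237593 + (-128522/133429 - 33131/141633)) = sqrt(237593 - 22623592625/18897949557) = sqrt(4489997905503676/18897949557) = 2*sqrt(2356993164701225603501987)/6299316519 ≈ 487.43)
k = 890820 (k = -3*(-82438 - 214502) = -3*(-296940) = 890820)
Z = 2500 (Z = 2500 + 0 = 2500)
1/(x + (Z - k)) = 1/(2*sqrt(2356993164701225603501987)/6299316519 + (2500 - 1*890820)) = 1/(2*sqrt(2356993164701225603501987)/6299316519 + (2500 - 890820)) = 1/(2*sqrt(2356993164701225603501987)/6299316519 - 888320) = 1/(-888320 + 2*sqrt(2356993164701225603501987)/6299316519)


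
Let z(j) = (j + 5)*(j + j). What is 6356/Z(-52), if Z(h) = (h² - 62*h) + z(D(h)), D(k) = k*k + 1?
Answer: 1589/3666757 ≈ 0.00043335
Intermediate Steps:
D(k) = 1 + k² (D(k) = k² + 1 = 1 + k²)
z(j) = 2*j*(5 + j) (z(j) = (5 + j)*(2*j) = 2*j*(5 + j))
Z(h) = h² - 62*h + 2*(1 + h²)*(6 + h²) (Z(h) = (h² - 62*h) + 2*(1 + h²)*(5 + (1 + h²)) = (h² - 62*h) + 2*(1 + h²)*(6 + h²) = h² - 62*h + 2*(1 + h²)*(6 + h²))
6356/Z(-52) = 6356/(12 - 62*(-52) + 2*(-52)⁴ + 15*(-52)²) = 6356/(12 + 3224 + 2*7311616 + 15*2704) = 6356/(12 + 3224 + 14623232 + 40560) = 6356/14667028 = 6356*(1/14667028) = 1589/3666757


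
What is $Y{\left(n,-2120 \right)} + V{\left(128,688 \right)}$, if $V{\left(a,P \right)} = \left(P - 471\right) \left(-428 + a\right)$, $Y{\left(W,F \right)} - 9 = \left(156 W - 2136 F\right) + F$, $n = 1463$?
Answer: $4689337$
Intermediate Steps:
$Y{\left(W,F \right)} = 9 - 2135 F + 156 W$ ($Y{\left(W,F \right)} = 9 - \left(- 156 W + 2135 F\right) = 9 - 2135 F + 156 W$)
$V{\left(a,P \right)} = \left(-471 + P\right) \left(-428 + a\right)$
$Y{\left(n,-2120 \right)} + V{\left(128,688 \right)} = \left(9 - -4526200 + 156 \cdot 1463\right) + \left(201588 - 60288 - 294464 + 688 \cdot 128\right) = \left(9 + 4526200 + 228228\right) + \left(201588 - 60288 - 294464 + 88064\right) = 4754437 - 65100 = 4689337$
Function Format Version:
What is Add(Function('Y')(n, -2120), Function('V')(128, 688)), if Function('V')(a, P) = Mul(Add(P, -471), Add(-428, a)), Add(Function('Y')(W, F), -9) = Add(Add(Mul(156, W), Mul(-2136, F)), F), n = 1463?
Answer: 4689337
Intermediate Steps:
Function('Y')(W, F) = Add(9, Mul(-2135, F), Mul(156, W)) (Function('Y')(W, F) = Add(9, Add(Add(Mul(156, W), Mul(-2136, F)), F)) = Add(9, Add(Add(Mul(-2136, F), Mul(156, W)), F)) = Add(9, Add(Mul(-2135, F), Mul(156, W))) = Add(9, Mul(-2135, F), Mul(156, W)))
Function('V')(a, P) = Mul(Add(-471, P), Add(-428, a))
Add(Function('Y')(n, -2120), Function('V')(128, 688)) = Add(Add(9, Mul(-2135, -2120), Mul(156, 1463)), Add(201588, Mul(-471, 128), Mul(-428, 688), Mul(688, 128))) = Add(Add(9, 4526200, 228228), Add(201588, -60288, -294464, 88064)) = Add(4754437, -65100) = 4689337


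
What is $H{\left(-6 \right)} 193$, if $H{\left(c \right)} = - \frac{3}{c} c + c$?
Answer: $-1737$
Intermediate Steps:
$H{\left(c \right)} = -3 + c$
$H{\left(-6 \right)} 193 = \left(-3 - 6\right) 193 = \left(-9\right) 193 = -1737$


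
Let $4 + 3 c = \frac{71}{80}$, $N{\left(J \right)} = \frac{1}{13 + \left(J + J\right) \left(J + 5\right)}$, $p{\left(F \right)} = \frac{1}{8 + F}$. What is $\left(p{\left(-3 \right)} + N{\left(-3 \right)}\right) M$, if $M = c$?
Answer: $- \frac{249}{200} \approx -1.245$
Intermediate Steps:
$N{\left(J \right)} = \frac{1}{13 + 2 J \left(5 + J\right)}$
$c = - \frac{83}{80}$ ($c = - \frac{4}{3} + \frac{71 \cdot \frac{1}{80}}{3} = - \frac{4}{3} + \frac{1}{3} \cdot \frac{71}{80} = - \frac{4}{3} + \frac{71}{240} = - \frac{83}{80} \approx -1.0375$)
$M = - \frac{83}{80} \approx -1.0375$
$\left(p{\left(-3 \right)} + N{\left(-3 \right)}\right) M = \left(\frac{1}{8 - 3} + \frac{1}{13 + 2 \left(-3\right)^{2} + 10 \left(-3\right)}\right) \left(- \frac{83}{80}\right) = \left(\frac{1}{5} + \frac{1}{13 + 2 \cdot 9 - 30}\right) \left(- \frac{83}{80}\right) = \left(\frac{1}{5} + \frac{1}{13 + 18 - 30}\right) \left(- \frac{83}{80}\right) = \left(\frac{1}{5} + 1^{-1}\right) \left(- \frac{83}{80}\right) = \left(\frac{1}{5} + 1\right) \left(- \frac{83}{80}\right) = \frac{6}{5} \left(- \frac{83}{80}\right) = - \frac{249}{200}$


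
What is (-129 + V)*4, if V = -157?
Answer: -1144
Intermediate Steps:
(-129 + V)*4 = (-129 - 157)*4 = -286*4 = -1144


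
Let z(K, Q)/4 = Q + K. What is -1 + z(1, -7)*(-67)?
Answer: 1607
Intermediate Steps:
z(K, Q) = 4*K + 4*Q (z(K, Q) = 4*(Q + K) = 4*(K + Q) = 4*K + 4*Q)
-1 + z(1, -7)*(-67) = -1 + (4*1 + 4*(-7))*(-67) = -1 + (4 - 28)*(-67) = -1 - 24*(-67) = -1 + 1608 = 1607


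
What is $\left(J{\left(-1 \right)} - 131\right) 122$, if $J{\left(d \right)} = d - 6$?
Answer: $-16836$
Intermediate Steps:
$J{\left(d \right)} = -6 + d$
$\left(J{\left(-1 \right)} - 131\right) 122 = \left(\left(-6 - 1\right) - 131\right) 122 = \left(-7 - 131\right) 122 = \left(-138\right) 122 = -16836$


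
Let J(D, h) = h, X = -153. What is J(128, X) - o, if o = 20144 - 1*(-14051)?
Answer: -34348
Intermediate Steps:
o = 34195 (o = 20144 + 14051 = 34195)
J(128, X) - o = -153 - 1*34195 = -153 - 34195 = -34348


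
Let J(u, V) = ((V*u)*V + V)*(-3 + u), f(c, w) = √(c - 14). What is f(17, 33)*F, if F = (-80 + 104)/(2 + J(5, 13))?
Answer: 12*√3/859 ≈ 0.024196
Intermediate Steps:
f(c, w) = √(-14 + c)
J(u, V) = (-3 + u)*(V + u*V²) (J(u, V) = (u*V² + V)*(-3 + u) = (V + u*V²)*(-3 + u) = (-3 + u)*(V + u*V²))
F = 12/859 (F = (-80 + 104)/(2 + 13*(-3 + 5 + 13*5² - 3*13*5)) = 24/(2 + 13*(-3 + 5 + 13*25 - 195)) = 24/(2 + 13*(-3 + 5 + 325 - 195)) = 24/(2 + 13*132) = 24/(2 + 1716) = 24/1718 = 24*(1/1718) = 12/859 ≈ 0.013970)
f(17, 33)*F = √(-14 + 17)*(12/859) = √3*(12/859) = 12*√3/859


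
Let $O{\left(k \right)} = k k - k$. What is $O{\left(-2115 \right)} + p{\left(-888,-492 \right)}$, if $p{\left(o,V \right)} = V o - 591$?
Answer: $4911645$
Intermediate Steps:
$p{\left(o,V \right)} = -591 + V o$
$O{\left(k \right)} = k^{2} - k$
$O{\left(-2115 \right)} + p{\left(-888,-492 \right)} = - 2115 \left(-1 - 2115\right) - -436305 = \left(-2115\right) \left(-2116\right) + \left(-591 + 436896\right) = 4475340 + 436305 = 4911645$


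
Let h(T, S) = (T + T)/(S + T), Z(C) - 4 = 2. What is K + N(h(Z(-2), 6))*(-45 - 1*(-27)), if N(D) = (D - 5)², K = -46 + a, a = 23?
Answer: -311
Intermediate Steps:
K = -23 (K = -46 + 23 = -23)
Z(C) = 6 (Z(C) = 4 + 2 = 6)
h(T, S) = 2*T/(S + T) (h(T, S) = (2*T)/(S + T) = 2*T/(S + T))
N(D) = (-5 + D)²
K + N(h(Z(-2), 6))*(-45 - 1*(-27)) = -23 + (-5 + 2*6/(6 + 6))²*(-45 - 1*(-27)) = -23 + (-5 + 2*6/12)²*(-45 + 27) = -23 + (-5 + 2*6*(1/12))²*(-18) = -23 + (-5 + 1)²*(-18) = -23 + (-4)²*(-18) = -23 + 16*(-18) = -23 - 288 = -311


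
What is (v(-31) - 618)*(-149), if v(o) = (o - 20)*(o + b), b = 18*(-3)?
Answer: -553833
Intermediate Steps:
b = -54
v(o) = (-54 + o)*(-20 + o) (v(o) = (o - 20)*(o - 54) = (-20 + o)*(-54 + o) = (-54 + o)*(-20 + o))
(v(-31) - 618)*(-149) = ((1080 + (-31)**2 - 74*(-31)) - 618)*(-149) = ((1080 + 961 + 2294) - 618)*(-149) = (4335 - 618)*(-149) = 3717*(-149) = -553833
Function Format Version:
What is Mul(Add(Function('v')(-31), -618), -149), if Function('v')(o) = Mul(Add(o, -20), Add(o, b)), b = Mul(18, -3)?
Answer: -553833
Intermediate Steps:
b = -54
Function('v')(o) = Mul(Add(-54, o), Add(-20, o)) (Function('v')(o) = Mul(Add(o, -20), Add(o, -54)) = Mul(Add(-20, o), Add(-54, o)) = Mul(Add(-54, o), Add(-20, o)))
Mul(Add(Function('v')(-31), -618), -149) = Mul(Add(Add(1080, Pow(-31, 2), Mul(-74, -31)), -618), -149) = Mul(Add(Add(1080, 961, 2294), -618), -149) = Mul(Add(4335, -618), -149) = Mul(3717, -149) = -553833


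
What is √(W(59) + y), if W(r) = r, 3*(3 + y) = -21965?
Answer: I*√65391/3 ≈ 85.239*I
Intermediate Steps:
y = -21974/3 (y = -3 + (⅓)*(-21965) = -3 - 21965/3 = -21974/3 ≈ -7324.7)
√(W(59) + y) = √(59 - 21974/3) = √(-21797/3) = I*√65391/3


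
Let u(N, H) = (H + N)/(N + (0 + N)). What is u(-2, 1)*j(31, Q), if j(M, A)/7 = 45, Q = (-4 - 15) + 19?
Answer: 315/4 ≈ 78.750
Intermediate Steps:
Q = 0 (Q = -19 + 19 = 0)
u(N, H) = (H + N)/(2*N) (u(N, H) = (H + N)/(N + N) = (H + N)/((2*N)) = (H + N)*(1/(2*N)) = (H + N)/(2*N))
j(M, A) = 315 (j(M, A) = 7*45 = 315)
u(-2, 1)*j(31, Q) = ((1/2)*(1 - 2)/(-2))*315 = ((1/2)*(-1/2)*(-1))*315 = (1/4)*315 = 315/4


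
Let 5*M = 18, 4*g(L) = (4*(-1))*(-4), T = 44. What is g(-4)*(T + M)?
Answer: 952/5 ≈ 190.40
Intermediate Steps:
g(L) = 4 (g(L) = ((4*(-1))*(-4))/4 = (-4*(-4))/4 = (¼)*16 = 4)
M = 18/5 (M = (⅕)*18 = 18/5 ≈ 3.6000)
g(-4)*(T + M) = 4*(44 + 18/5) = 4*(238/5) = 952/5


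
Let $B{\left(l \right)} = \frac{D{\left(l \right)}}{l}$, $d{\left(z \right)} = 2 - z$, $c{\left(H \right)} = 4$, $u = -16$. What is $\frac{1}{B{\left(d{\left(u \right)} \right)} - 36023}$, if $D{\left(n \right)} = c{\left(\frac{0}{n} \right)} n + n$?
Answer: $- \frac{1}{36018} \approx -2.7764 \cdot 10^{-5}$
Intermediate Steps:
$D{\left(n \right)} = 5 n$ ($D{\left(n \right)} = 4 n + n = 5 n$)
$B{\left(l \right)} = 5$ ($B{\left(l \right)} = \frac{5 l}{l} = 5$)
$\frac{1}{B{\left(d{\left(u \right)} \right)} - 36023} = \frac{1}{5 - 36023} = \frac{1}{-36018} = - \frac{1}{36018}$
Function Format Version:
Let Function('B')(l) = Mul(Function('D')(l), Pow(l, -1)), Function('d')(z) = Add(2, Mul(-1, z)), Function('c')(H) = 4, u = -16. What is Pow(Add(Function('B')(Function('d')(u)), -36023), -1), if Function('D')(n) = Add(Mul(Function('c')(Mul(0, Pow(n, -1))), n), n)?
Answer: Rational(-1, 36018) ≈ -2.7764e-5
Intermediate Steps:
Function('D')(n) = Mul(5, n) (Function('D')(n) = Add(Mul(4, n), n) = Mul(5, n))
Function('B')(l) = 5 (Function('B')(l) = Mul(Mul(5, l), Pow(l, -1)) = 5)
Pow(Add(Function('B')(Function('d')(u)), -36023), -1) = Pow(Add(5, -36023), -1) = Pow(-36018, -1) = Rational(-1, 36018)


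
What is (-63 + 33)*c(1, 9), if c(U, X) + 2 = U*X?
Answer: -210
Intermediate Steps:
c(U, X) = -2 + U*X
(-63 + 33)*c(1, 9) = (-63 + 33)*(-2 + 1*9) = -30*(-2 + 9) = -30*7 = -210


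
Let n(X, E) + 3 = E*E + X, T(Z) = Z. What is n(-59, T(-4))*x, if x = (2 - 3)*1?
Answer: 46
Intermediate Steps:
n(X, E) = -3 + X + E² (n(X, E) = -3 + (E*E + X) = -3 + (E² + X) = -3 + (X + E²) = -3 + X + E²)
x = -1 (x = -1*1 = -1)
n(-59, T(-4))*x = (-3 - 59 + (-4)²)*(-1) = (-3 - 59 + 16)*(-1) = -46*(-1) = 46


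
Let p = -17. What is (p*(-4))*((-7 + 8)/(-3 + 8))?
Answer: 68/5 ≈ 13.600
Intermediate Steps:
(p*(-4))*((-7 + 8)/(-3 + 8)) = (-17*(-4))*((-7 + 8)/(-3 + 8)) = 68*(1/5) = 68*(1*(⅕)) = 68*(⅕) = 68/5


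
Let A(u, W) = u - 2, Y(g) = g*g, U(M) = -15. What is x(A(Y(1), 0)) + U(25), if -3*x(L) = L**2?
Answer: -46/3 ≈ -15.333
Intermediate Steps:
Y(g) = g**2
A(u, W) = -2 + u
x(L) = -L**2/3
x(A(Y(1), 0)) + U(25) = -(-2 + 1**2)**2/3 - 15 = -(-2 + 1)**2/3 - 15 = -1/3*(-1)**2 - 15 = -1/3*1 - 15 = -1/3 - 15 = -46/3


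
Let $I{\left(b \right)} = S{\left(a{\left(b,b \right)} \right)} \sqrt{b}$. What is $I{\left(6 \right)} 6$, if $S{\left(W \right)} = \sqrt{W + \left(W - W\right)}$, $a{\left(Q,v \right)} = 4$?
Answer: $12 \sqrt{6} \approx 29.394$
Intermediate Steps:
$S{\left(W \right)} = \sqrt{W}$ ($S{\left(W \right)} = \sqrt{W + 0} = \sqrt{W}$)
$I{\left(b \right)} = 2 \sqrt{b}$ ($I{\left(b \right)} = \sqrt{4} \sqrt{b} = 2 \sqrt{b}$)
$I{\left(6 \right)} 6 = 2 \sqrt{6} \cdot 6 = 12 \sqrt{6}$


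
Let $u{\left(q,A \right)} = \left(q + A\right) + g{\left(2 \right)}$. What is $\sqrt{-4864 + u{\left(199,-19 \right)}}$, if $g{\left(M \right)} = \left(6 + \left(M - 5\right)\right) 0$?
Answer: $2 i \sqrt{1171} \approx 68.44 i$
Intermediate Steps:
$g{\left(M \right)} = 0$ ($g{\left(M \right)} = \left(6 + \left(M - 5\right)\right) 0 = \left(6 + \left(-5 + M\right)\right) 0 = \left(1 + M\right) 0 = 0$)
$u{\left(q,A \right)} = A + q$ ($u{\left(q,A \right)} = \left(q + A\right) + 0 = \left(A + q\right) + 0 = A + q$)
$\sqrt{-4864 + u{\left(199,-19 \right)}} = \sqrt{-4864 + \left(-19 + 199\right)} = \sqrt{-4864 + 180} = \sqrt{-4684} = 2 i \sqrt{1171}$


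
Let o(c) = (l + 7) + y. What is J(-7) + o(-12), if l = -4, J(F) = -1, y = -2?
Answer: 0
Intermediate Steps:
o(c) = 1 (o(c) = (-4 + 7) - 2 = 3 - 2 = 1)
J(-7) + o(-12) = -1 + 1 = 0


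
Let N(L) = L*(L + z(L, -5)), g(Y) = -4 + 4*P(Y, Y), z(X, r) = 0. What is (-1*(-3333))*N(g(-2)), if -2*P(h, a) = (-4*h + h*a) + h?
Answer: 1919808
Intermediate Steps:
P(h, a) = 3*h/2 - a*h/2 (P(h, a) = -((-4*h + h*a) + h)/2 = -((-4*h + a*h) + h)/2 = -(-3*h + a*h)/2 = 3*h/2 - a*h/2)
g(Y) = -4 + 2*Y*(3 - Y) (g(Y) = -4 + 4*(Y*(3 - Y)/2) = -4 + 2*Y*(3 - Y))
N(L) = L**2 (N(L) = L*(L + 0) = L*L = L**2)
(-1*(-3333))*N(g(-2)) = (-1*(-3333))*(-4 - 2*(-2)*(-3 - 2))**2 = 3333*(-4 - 2*(-2)*(-5))**2 = 3333*(-4 - 20)**2 = 3333*(-24)**2 = 3333*576 = 1919808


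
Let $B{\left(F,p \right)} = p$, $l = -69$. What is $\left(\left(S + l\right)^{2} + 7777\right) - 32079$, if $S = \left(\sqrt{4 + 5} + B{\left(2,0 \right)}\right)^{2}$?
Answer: $-20702$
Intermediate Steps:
$S = 9$ ($S = \left(\sqrt{4 + 5} + 0\right)^{2} = \left(\sqrt{9} + 0\right)^{2} = \left(3 + 0\right)^{2} = 3^{2} = 9$)
$\left(\left(S + l\right)^{2} + 7777\right) - 32079 = \left(\left(9 - 69\right)^{2} + 7777\right) - 32079 = \left(\left(-60\right)^{2} + 7777\right) - 32079 = \left(3600 + 7777\right) - 32079 = 11377 - 32079 = -20702$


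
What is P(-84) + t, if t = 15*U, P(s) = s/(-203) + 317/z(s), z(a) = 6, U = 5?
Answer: 22315/174 ≈ 128.25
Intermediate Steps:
P(s) = 317/6 - s/203 (P(s) = s/(-203) + 317/6 = s*(-1/203) + 317*(⅙) = -s/203 + 317/6 = 317/6 - s/203)
t = 75 (t = 15*5 = 75)
P(-84) + t = (317/6 - 1/203*(-84)) + 75 = (317/6 + 12/29) + 75 = 9265/174 + 75 = 22315/174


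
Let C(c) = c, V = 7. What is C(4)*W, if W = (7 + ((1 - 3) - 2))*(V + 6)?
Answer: 156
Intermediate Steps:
W = 39 (W = (7 + ((1 - 3) - 2))*(7 + 6) = (7 + (-2 - 2))*13 = (7 - 4)*13 = 3*13 = 39)
C(4)*W = 4*39 = 156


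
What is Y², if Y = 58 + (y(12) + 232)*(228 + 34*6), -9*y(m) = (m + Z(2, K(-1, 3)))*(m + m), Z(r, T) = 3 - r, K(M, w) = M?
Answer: 7277113636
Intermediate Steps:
y(m) = -2*m*(1 + m)/9 (y(m) = -(m + (3 - 1*2))*(m + m)/9 = -(m + (3 - 2))*2*m/9 = -(m + 1)*2*m/9 = -(1 + m)*2*m/9 = -2*m*(1 + m)/9)
Y = 85306 (Y = 58 + (-2/9*12*(1 + 12) + 232)*(228 + 34*6) = 58 + (-2/9*12*13 + 232)*(228 + 204) = 58 + (-104/3 + 232)*432 = 58 + (592/3)*432 = 58 + 85248 = 85306)
Y² = 85306² = 7277113636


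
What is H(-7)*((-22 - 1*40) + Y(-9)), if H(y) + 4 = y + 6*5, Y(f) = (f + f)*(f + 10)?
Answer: -1520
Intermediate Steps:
Y(f) = 2*f*(10 + f) (Y(f) = (2*f)*(10 + f) = 2*f*(10 + f))
H(y) = 26 + y (H(y) = -4 + (y + 6*5) = -4 + (y + 30) = -4 + (30 + y) = 26 + y)
H(-7)*((-22 - 1*40) + Y(-9)) = (26 - 7)*((-22 - 1*40) + 2*(-9)*(10 - 9)) = 19*((-22 - 40) + 2*(-9)*1) = 19*(-62 - 18) = 19*(-80) = -1520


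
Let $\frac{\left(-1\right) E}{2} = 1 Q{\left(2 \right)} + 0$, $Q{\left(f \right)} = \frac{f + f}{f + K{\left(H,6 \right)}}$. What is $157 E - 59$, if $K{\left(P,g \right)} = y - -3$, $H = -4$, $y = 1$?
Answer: $- \frac{805}{3} \approx -268.33$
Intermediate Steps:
$K{\left(P,g \right)} = 4$ ($K{\left(P,g \right)} = 1 - -3 = 1 + 3 = 4$)
$Q{\left(f \right)} = \frac{2 f}{4 + f}$ ($Q{\left(f \right)} = \frac{f + f}{f + 4} = \frac{2 f}{4 + f}$)
$E = - \frac{4}{3}$ ($E = - 2 \left(1 \cdot 2 \cdot 2 \frac{1}{4 + 2} + 0\right) = - 2 \left(1 \cdot 2 \cdot 2 \cdot \frac{1}{6} + 0\right) = - 2 \left(1 \cdot \frac{2}{3} + 0\right) = - 2 \left(\frac{2}{3} + 0\right) = \left(-2\right) \frac{2}{3} = - \frac{4}{3} \approx -1.3333$)
$157 E - 59 = 157 \left(- \frac{4}{3}\right) - 59 = - \frac{628}{3} - 59 = - \frac{805}{3}$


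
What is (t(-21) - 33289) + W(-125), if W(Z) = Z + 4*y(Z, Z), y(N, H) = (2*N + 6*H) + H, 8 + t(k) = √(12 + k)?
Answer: -37922 + 3*I ≈ -37922.0 + 3.0*I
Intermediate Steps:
t(k) = -8 + √(12 + k)
y(N, H) = 2*N + 7*H
W(Z) = 37*Z (W(Z) = Z + 4*(2*Z + 7*Z) = Z + 4*(9*Z) = Z + 36*Z = 37*Z)
(t(-21) - 33289) + W(-125) = ((-8 + √(12 - 21)) - 33289) + 37*(-125) = ((-8 + √(-9)) - 33289) - 4625 = ((-8 + 3*I) - 33289) - 4625 = (-33297 + 3*I) - 4625 = -37922 + 3*I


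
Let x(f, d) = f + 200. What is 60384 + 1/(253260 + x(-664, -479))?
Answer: 15264833665/252796 ≈ 60384.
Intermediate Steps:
x(f, d) = 200 + f
60384 + 1/(253260 + x(-664, -479)) = 60384 + 1/(253260 + (200 - 664)) = 60384 + 1/(253260 - 464) = 60384 + 1/252796 = 15264833665/252796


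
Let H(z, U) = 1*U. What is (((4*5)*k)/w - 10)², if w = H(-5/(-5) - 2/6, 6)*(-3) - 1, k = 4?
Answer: 72900/361 ≈ 201.94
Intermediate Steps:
H(z, U) = U
w = -19 (w = 6*(-3) - 1 = -18 - 1 = -19)
(((4*5)*k)/w - 10)² = (((4*5)*4)/(-19) - 10)² = ((20*4)*(-1/19) - 10)² = (80*(-1/19) - 10)² = (-80/19 - 10)² = (-270/19)² = 72900/361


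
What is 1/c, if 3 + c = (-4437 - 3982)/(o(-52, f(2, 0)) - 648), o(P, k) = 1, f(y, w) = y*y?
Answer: 647/6478 ≈ 0.099877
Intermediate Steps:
f(y, w) = y²
c = 6478/647 (c = -3 + (-4437 - 3982)/(1 - 648) = -3 - 8419/(-647) = -3 - 8419*(-1/647) = -3 + 8419/647 = 6478/647 ≈ 10.012)
1/c = 1/(6478/647) = 647/6478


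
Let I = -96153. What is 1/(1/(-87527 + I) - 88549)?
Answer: -183680/16264680321 ≈ -1.1293e-5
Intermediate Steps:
1/(1/(-87527 + I) - 88549) = 1/(1/(-87527 - 96153) - 88549) = 1/(1/(-183680) - 88549) = 1/(-1/183680 - 88549) = 1/(-16264680321/183680) = -183680/16264680321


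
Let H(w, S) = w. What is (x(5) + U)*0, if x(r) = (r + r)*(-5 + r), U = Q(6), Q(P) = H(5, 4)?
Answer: 0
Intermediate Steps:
Q(P) = 5
U = 5
x(r) = 2*r*(-5 + r) (x(r) = (2*r)*(-5 + r) = 2*r*(-5 + r))
(x(5) + U)*0 = (2*5*(-5 + 5) + 5)*0 = (2*5*0 + 5)*0 = (0 + 5)*0 = 5*0 = 0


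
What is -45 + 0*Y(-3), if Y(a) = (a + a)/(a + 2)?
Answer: -45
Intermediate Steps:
Y(a) = 2*a/(2 + a) (Y(a) = (2*a)/(2 + a) = 2*a/(2 + a))
-45 + 0*Y(-3) = -45 + 0*(2*(-3)/(2 - 3)) = -45 + 0*(2*(-3)/(-1)) = -45 + 0*(2*(-3)*(-1)) = -45 + 0*6 = -45 + 0 = -45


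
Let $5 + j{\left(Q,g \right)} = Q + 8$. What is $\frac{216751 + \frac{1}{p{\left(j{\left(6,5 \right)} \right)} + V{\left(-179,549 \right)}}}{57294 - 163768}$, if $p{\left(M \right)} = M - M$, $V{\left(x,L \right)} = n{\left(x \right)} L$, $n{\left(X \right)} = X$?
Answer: $- \frac{10650168760}{5231653227} \approx -2.0357$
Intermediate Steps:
$j{\left(Q,g \right)} = 3 + Q$ ($j{\left(Q,g \right)} = -5 + \left(Q + 8\right) = -5 + \left(8 + Q\right) = 3 + Q$)
$V{\left(x,L \right)} = L x$ ($V{\left(x,L \right)} = x L = L x$)
$p{\left(M \right)} = 0$
$\frac{216751 + \frac{1}{p{\left(j{\left(6,5 \right)} \right)} + V{\left(-179,549 \right)}}}{57294 - 163768} = \frac{216751 + \frac{1}{0 + 549 \left(-179\right)}}{57294 - 163768} = \frac{216751 + \frac{1}{0 - 98271}}{-106474} = \left(216751 + \frac{1}{-98271}\right) \left(- \frac{1}{106474}\right) = \left(216751 - \frac{1}{98271}\right) \left(- \frac{1}{106474}\right) = \frac{21300337520}{98271} \left(- \frac{1}{106474}\right) = - \frac{10650168760}{5231653227}$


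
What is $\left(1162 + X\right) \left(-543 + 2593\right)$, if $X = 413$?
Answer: $3228750$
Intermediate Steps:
$\left(1162 + X\right) \left(-543 + 2593\right) = \left(1162 + 413\right) \left(-543 + 2593\right) = 1575 \cdot 2050 = 3228750$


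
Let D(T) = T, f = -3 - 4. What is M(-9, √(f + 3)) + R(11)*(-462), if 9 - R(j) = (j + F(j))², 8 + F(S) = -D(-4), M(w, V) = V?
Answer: 18480 + 2*I ≈ 18480.0 + 2.0*I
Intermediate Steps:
f = -7
F(S) = -4 (F(S) = -8 - 1*(-4) = -8 + 4 = -4)
R(j) = 9 - (-4 + j)² (R(j) = 9 - (j - 4)² = 9 - (-4 + j)²)
M(-9, √(f + 3)) + R(11)*(-462) = √(-7 + 3) + (9 - (-4 + 11)²)*(-462) = √(-4) + (9 - 1*7²)*(-462) = 2*I + (9 - 1*49)*(-462) = 2*I + (9 - 49)*(-462) = 2*I - 40*(-462) = 2*I + 18480 = 18480 + 2*I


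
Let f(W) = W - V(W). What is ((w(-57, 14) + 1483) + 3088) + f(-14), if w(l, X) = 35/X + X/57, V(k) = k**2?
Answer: 497467/114 ≈ 4363.7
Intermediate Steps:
w(l, X) = 35/X + X/57 (w(l, X) = 35/X + X*(1/57) = 35/X + X/57)
f(W) = W - W**2
((w(-57, 14) + 1483) + 3088) + f(-14) = (((35/14 + (1/57)*14) + 1483) + 3088) - 14*(1 - 1*(-14)) = (((35*(1/14) + 14/57) + 1483) + 3088) - 14*(1 + 14) = (((5/2 + 14/57) + 1483) + 3088) - 14*15 = ((313/114 + 1483) + 3088) - 210 = (169375/114 + 3088) - 210 = 521407/114 - 210 = 497467/114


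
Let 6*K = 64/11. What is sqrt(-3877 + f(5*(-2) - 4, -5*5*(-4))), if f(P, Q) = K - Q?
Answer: I*sqrt(4329897)/33 ≈ 63.056*I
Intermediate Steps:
K = 32/33 (K = (64/11)/6 = (64*(1/11))/6 = (1/6)*(64/11) = 32/33 ≈ 0.96970)
f(P, Q) = 32/33 - Q
sqrt(-3877 + f(5*(-2) - 4, -5*5*(-4))) = sqrt(-3877 + (32/33 - (-5*5)*(-4))) = sqrt(-3877 + (32/33 - (-25)*(-4))) = sqrt(-3877 + (32/33 - 1*100)) = sqrt(-3877 + (32/33 - 100)) = sqrt(-3877 - 3268/33) = sqrt(-131209/33) = I*sqrt(4329897)/33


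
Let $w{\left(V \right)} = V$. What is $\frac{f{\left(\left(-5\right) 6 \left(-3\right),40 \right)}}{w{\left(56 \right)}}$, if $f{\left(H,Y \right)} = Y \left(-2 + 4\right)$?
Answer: $\frac{10}{7} \approx 1.4286$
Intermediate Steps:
$f{\left(H,Y \right)} = 2 Y$ ($f{\left(H,Y \right)} = Y 2 = 2 Y$)
$\frac{f{\left(\left(-5\right) 6 \left(-3\right),40 \right)}}{w{\left(56 \right)}} = \frac{2 \cdot 40}{56} = 80 \cdot \frac{1}{56} = \frac{10}{7}$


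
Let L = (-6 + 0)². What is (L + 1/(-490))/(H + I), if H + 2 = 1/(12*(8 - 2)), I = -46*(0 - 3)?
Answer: 635004/2399285 ≈ 0.26466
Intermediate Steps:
L = 36 (L = (-6)² = 36)
I = 138 (I = -46*(-3) = 138)
H = -143/72 (H = -2 + 1/(12*(8 - 2)) = -2 + 1/(12*6) = -2 + 1/72 = -143/72 ≈ -1.9861)
(L + 1/(-490))/(H + I) = (36 + 1/(-490))/(-143/72 + 138) = (36 - 1/490)/(9793/72) = (17639/490)*(72/9793) = 635004/2399285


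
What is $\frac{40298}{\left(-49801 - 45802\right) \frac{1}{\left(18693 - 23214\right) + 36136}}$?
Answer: $- \frac{1274021270}{95603} \approx -13326.0$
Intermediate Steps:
$\frac{40298}{\left(-49801 - 45802\right) \frac{1}{\left(18693 - 23214\right) + 36136}} = \frac{40298}{\left(-95603\right) \frac{1}{-4521 + 36136}} = \frac{40298}{\left(-95603\right) \frac{1}{31615}} = \frac{40298}{- \frac{95603}{31615}} = 40298 \left(- \frac{31615}{95603}\right) = - \frac{1274021270}{95603}$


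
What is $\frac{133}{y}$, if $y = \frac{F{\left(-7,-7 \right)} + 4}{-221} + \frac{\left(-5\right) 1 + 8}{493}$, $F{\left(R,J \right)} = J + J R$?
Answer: $- \frac{121771}{185} \approx -658.22$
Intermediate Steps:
$y = - \frac{1295}{6409}$ ($y = \frac{- 7 \left(1 - 7\right) + 4}{-221} + \frac{\left(-5\right) 1 + 8}{493} = \left(\left(-7\right) \left(-6\right) + 4\right) \left(- \frac{1}{221}\right) + \left(-5 + 8\right) \frac{1}{493} = \left(42 + 4\right) \left(- \frac{1}{221}\right) + 3 \cdot \frac{1}{493} = 46 \left(- \frac{1}{221}\right) + \frac{3}{493} = - \frac{46}{221} + \frac{3}{493} = - \frac{1295}{6409} \approx -0.20206$)
$\frac{133}{y} = \frac{133}{- \frac{1295}{6409}} = 133 \left(- \frac{6409}{1295}\right) = - \frac{121771}{185}$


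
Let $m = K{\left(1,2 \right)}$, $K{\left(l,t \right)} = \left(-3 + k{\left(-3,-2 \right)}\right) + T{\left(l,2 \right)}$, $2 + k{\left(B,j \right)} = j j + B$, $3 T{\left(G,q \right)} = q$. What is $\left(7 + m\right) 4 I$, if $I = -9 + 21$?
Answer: $176$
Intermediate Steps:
$T{\left(G,q \right)} = \frac{q}{3}$
$k{\left(B,j \right)} = -2 + B + j^{2}$ ($k{\left(B,j \right)} = -2 + \left(j j + B\right) = -2 + \left(j^{2} + B\right) = -2 + \left(B + j^{2}\right) = -2 + B + j^{2}$)
$K{\left(l,t \right)} = - \frac{10}{3}$ ($K{\left(l,t \right)} = \left(-3 - \left(5 - 4\right)\right) + \frac{1}{3} \cdot 2 = \left(-3 - 1\right) + \frac{2}{3} = -4 + \frac{2}{3} = - \frac{10}{3}$)
$m = - \frac{10}{3} \approx -3.3333$
$I = 12$
$\left(7 + m\right) 4 I = \left(7 - \frac{10}{3}\right) 4 \cdot 12 = \frac{11}{3} \cdot 4 \cdot 12 = \frac{44}{3} \cdot 12 = 176$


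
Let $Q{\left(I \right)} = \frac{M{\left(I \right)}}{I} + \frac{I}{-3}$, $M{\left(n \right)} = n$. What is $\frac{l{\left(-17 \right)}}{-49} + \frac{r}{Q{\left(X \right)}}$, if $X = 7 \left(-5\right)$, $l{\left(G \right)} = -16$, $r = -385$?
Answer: $- \frac{55987}{1862} \approx -30.068$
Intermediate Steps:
$X = -35$
$Q{\left(I \right)} = 1 - \frac{I}{3}$ ($Q{\left(I \right)} = \frac{I}{I} + \frac{I}{-3} = 1 + I \left(- \frac{1}{3}\right) = 1 - \frac{I}{3}$)
$\frac{l{\left(-17 \right)}}{-49} + \frac{r}{Q{\left(X \right)}} = - \frac{16}{-49} - \frac{385}{1 - - \frac{35}{3}} = \left(-16\right) \left(- \frac{1}{49}\right) - \frac{385}{1 + \frac{35}{3}} = \frac{16}{49} - \frac{385}{\frac{38}{3}} = \frac{16}{49} - \frac{1155}{38} = - \frac{55987}{1862}$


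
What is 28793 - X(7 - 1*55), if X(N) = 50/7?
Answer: 201501/7 ≈ 28786.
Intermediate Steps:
X(N) = 50/7 (X(N) = 50*(⅐) = 50/7)
28793 - X(7 - 1*55) = 28793 - 1*50/7 = 28793 - 50/7 = 201501/7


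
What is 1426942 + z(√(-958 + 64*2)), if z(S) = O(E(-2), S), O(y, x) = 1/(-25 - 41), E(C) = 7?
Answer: 94178171/66 ≈ 1.4269e+6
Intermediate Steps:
O(y, x) = -1/66 (O(y, x) = 1/(-66) = -1/66)
z(S) = -1/66
1426942 + z(√(-958 + 64*2)) = 1426942 - 1/66 = 94178171/66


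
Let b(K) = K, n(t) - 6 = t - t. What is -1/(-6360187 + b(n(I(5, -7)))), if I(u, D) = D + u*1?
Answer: 1/6360181 ≈ 1.5723e-7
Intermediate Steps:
I(u, D) = D + u
n(t) = 6 (n(t) = 6 + (t - t) = 6 + 0 = 6)
-1/(-6360187 + b(n(I(5, -7)))) = -1/(-6360187 + 6) = -1/(-6360181) = -1*(-1/6360181) = 1/6360181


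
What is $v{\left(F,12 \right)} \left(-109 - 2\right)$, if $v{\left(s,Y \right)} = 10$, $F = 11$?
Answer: $-1110$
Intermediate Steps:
$v{\left(F,12 \right)} \left(-109 - 2\right) = 10 \left(-109 - 2\right) = 10 \left(-111\right) = -1110$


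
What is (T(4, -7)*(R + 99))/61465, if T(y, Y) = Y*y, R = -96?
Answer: -84/61465 ≈ -0.0013666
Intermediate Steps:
(T(4, -7)*(R + 99))/61465 = ((-7*4)*(-96 + 99))/61465 = -28*3*(1/61465) = -84*1/61465 = -84/61465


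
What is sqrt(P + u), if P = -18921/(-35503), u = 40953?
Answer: 4*sqrt(3226275834990)/35503 ≈ 202.37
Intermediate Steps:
P = 18921/35503 (P = -18921*(-1/35503) = 18921/35503 ≈ 0.53294)
sqrt(P + u) = sqrt(18921/35503 + 40953) = sqrt(1453973280/35503) = 4*sqrt(3226275834990)/35503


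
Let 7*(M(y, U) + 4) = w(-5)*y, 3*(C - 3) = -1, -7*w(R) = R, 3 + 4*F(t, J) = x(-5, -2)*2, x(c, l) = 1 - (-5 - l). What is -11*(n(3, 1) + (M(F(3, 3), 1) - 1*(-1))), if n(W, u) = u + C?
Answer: -5137/588 ≈ -8.7364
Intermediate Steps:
x(c, l) = 6 + l (x(c, l) = 1 + (5 + l) = 6 + l)
F(t, J) = 5/4 (F(t, J) = -¾ + ((6 - 2)*2)/4 = -¾ + (4*2)/4 = -¾ + (¼)*8 = -¾ + 2 = 5/4)
w(R) = -R/7
C = 8/3 (C = 3 + (⅓)*(-1) = 3 - ⅓ = 8/3 ≈ 2.6667)
M(y, U) = -4 + 5*y/49 (M(y, U) = -4 + ((-⅐*(-5))*y)/7 = -4 + (5*y/7)/7 = -4 + 5*y/49)
n(W, u) = 8/3 + u (n(W, u) = u + 8/3 = 8/3 + u)
-11*(n(3, 1) + (M(F(3, 3), 1) - 1*(-1))) = -11*((8/3 + 1) + ((-4 + (5/49)*(5/4)) - 1*(-1))) = -11*(11/3 + ((-4 + 25/196) + 1)) = -11*(11/3 + (-759/196 + 1)) = -11*(11/3 - 563/196) = -11*467/588 = -5137/588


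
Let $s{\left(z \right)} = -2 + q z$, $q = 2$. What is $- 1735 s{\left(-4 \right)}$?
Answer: $17350$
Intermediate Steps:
$s{\left(z \right)} = -2 + 2 z$
$- 1735 s{\left(-4 \right)} = - 1735 \left(-2 + 2 \left(-4\right)\right) = - 1735 \left(-2 - 8\right) = \left(-1735\right) \left(-10\right) = 17350$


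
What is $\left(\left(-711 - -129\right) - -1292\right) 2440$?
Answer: $1732400$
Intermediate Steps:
$\left(\left(-711 - -129\right) - -1292\right) 2440 = \left(\left(-711 + 129\right) + 1292\right) 2440 = \left(-582 + 1292\right) 2440 = 710 \cdot 2440 = 1732400$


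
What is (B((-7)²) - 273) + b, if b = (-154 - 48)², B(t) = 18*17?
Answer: 40837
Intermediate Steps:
B(t) = 306
b = 40804 (b = (-202)² = 40804)
(B((-7)²) - 273) + b = (306 - 273) + 40804 = 33 + 40804 = 40837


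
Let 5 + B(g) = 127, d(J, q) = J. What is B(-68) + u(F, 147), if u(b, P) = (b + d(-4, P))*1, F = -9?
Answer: 109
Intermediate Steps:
B(g) = 122 (B(g) = -5 + 127 = 122)
u(b, P) = -4 + b (u(b, P) = (b - 4)*1 = (-4 + b)*1 = -4 + b)
B(-68) + u(F, 147) = 122 + (-4 - 9) = 122 - 13 = 109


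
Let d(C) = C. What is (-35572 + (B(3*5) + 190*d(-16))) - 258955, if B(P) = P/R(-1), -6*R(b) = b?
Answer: -297477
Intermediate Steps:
R(b) = -b/6
B(P) = 6*P (B(P) = P/((-⅙*(-1))) = P/(⅙) = P*6 = 6*P)
(-35572 + (B(3*5) + 190*d(-16))) - 258955 = (-35572 + (6*(3*5) + 190*(-16))) - 258955 = (-35572 + (6*15 - 3040)) - 258955 = (-35572 + (90 - 3040)) - 258955 = (-35572 - 2950) - 258955 = -38522 - 258955 = -297477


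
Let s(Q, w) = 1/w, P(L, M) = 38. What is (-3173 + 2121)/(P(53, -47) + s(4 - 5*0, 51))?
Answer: -53652/1939 ≈ -27.670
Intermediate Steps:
(-3173 + 2121)/(P(53, -47) + s(4 - 5*0, 51)) = (-3173 + 2121)/(38 + 1/51) = -1052/(38 + 1/51) = -1052/1939/51 = -1052*51/1939 = -53652/1939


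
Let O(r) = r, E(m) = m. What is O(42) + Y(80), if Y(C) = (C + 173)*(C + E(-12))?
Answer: 17246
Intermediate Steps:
Y(C) = (-12 + C)*(173 + C) (Y(C) = (C + 173)*(C - 12) = (173 + C)*(-12 + C) = (-12 + C)*(173 + C))
O(42) + Y(80) = 42 + (-2076 + 80² + 161*80) = 42 + (-2076 + 6400 + 12880) = 42 + 17204 = 17246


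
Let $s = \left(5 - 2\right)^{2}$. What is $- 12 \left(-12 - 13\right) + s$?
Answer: $309$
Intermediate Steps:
$s = 9$ ($s = 3^{2} = 9$)
$- 12 \left(-12 - 13\right) + s = - 12 \left(-12 - 13\right) + 9 = \left(-12\right) \left(-25\right) + 9 = 300 + 9 = 309$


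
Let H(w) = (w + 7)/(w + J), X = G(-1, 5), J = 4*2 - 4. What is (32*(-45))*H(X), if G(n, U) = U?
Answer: -1920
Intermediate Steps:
J = 4 (J = 8 - 4 = 4)
X = 5
H(w) = (7 + w)/(4 + w) (H(w) = (w + 7)/(w + 4) = (7 + w)/(4 + w))
(32*(-45))*H(X) = (32*(-45))*((7 + 5)/(4 + 5)) = -1440*12/9 = -160*12 = -1440*4/3 = -1920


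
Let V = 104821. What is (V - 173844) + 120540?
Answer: 51517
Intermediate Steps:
(V - 173844) + 120540 = (104821 - 173844) + 120540 = -69023 + 120540 = 51517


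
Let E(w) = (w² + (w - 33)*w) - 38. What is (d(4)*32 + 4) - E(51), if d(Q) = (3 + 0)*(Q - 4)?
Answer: -3477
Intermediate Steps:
d(Q) = -12 + 3*Q (d(Q) = 3*(-4 + Q) = -12 + 3*Q)
E(w) = -38 + w² + w*(-33 + w) (E(w) = (w² + (-33 + w)*w) - 38 = (w² + w*(-33 + w)) - 38 = -38 + w² + w*(-33 + w))
(d(4)*32 + 4) - E(51) = ((-12 + 3*4)*32 + 4) - (-38 - 33*51 + 2*51²) = ((-12 + 12)*32 + 4) - (-38 - 1683 + 2*2601) = (0*32 + 4) - (-38 - 1683 + 5202) = (0 + 4) - 1*3481 = 4 - 3481 = -3477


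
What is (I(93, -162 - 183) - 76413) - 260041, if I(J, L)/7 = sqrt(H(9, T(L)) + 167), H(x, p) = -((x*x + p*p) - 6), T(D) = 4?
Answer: -336454 + 14*sqrt(19) ≈ -3.3639e+5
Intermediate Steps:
H(x, p) = 6 - p**2 - x**2 (H(x, p) = -((x**2 + p**2) - 6) = -((p**2 + x**2) - 6) = -(-6 + p**2 + x**2) = 6 - p**2 - x**2)
I(J, L) = 14*sqrt(19) (I(J, L) = 7*sqrt((6 - 1*4**2 - 1*9**2) + 167) = 7*sqrt((6 - 1*16 - 1*81) + 167) = 7*sqrt((6 - 16 - 81) + 167) = 7*sqrt(-91 + 167) = 7*sqrt(76) = 7*(2*sqrt(19)) = 14*sqrt(19))
(I(93, -162 - 183) - 76413) - 260041 = (14*sqrt(19) - 76413) - 260041 = (-76413 + 14*sqrt(19)) - 260041 = -336454 + 14*sqrt(19)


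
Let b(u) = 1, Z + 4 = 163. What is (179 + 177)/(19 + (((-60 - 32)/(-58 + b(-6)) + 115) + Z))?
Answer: 20292/16793 ≈ 1.2084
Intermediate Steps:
Z = 159 (Z = -4 + 163 = 159)
(179 + 177)/(19 + (((-60 - 32)/(-58 + b(-6)) + 115) + Z)) = (179 + 177)/(19 + (((-60 - 32)/(-58 + 1) + 115) + 159)) = 356/(19 + ((-92/(-57) + 115) + 159)) = 356/(19 + ((-92*(-1/57) + 115) + 159)) = 356/(19 + ((92/57 + 115) + 159)) = 356/(19 + (6647/57 + 159)) = 356/(19 + 15710/57) = 356/(16793/57) = 356*(57/16793) = 20292/16793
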